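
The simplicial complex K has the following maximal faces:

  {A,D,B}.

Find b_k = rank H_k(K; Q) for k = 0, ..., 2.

K has 3 vertices, 3 edges, 1 triangle.
rank ∂_0 = 0, rank ∂_1 = 2 ⇒ b_0 = 3 − 0 − 2 = 1; all invariant factors of ∂_1 are 1 so no torsion. So H_0 = Z.
rank ∂_1 = 2, rank ∂_2 = 1 ⇒ b_1 = 3 − 2 − 1 = 0; all invariant factors of ∂_2 are 1 so no torsion. So H_1 = 0.
rank ∂_2 = 1, rank ∂_3 = 0 ⇒ b_2 = 1 − 1 − 0 = 0. So H_2 = 0.

b_0 = 1, b_1 = 0, b_2 = 0.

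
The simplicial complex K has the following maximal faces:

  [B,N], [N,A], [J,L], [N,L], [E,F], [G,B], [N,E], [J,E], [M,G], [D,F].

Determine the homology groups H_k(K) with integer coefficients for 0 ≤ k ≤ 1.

Order the vertices as A < B < D < E < F < G < J < L < M < N. Listing each simplex with vertices in this order, K has dimension 1 with simplices:

  0-simplices (10): A, B, D, E, F, G, J, L, M, N
  1-simplices (10): AN, BG, BN, DF, EF, EJ, EN, GM, JL, LN

Hence C_0 ≅ Z^10, C_1 ≅ Z^10.

The boundary map ∂_1: C_1 → C_0 sends each edge [p,q] (with p < q) to q − p. For instance
  ∂DF = F − D.
This gives a 10×10 integer matrix of rank 9; reducing to Smith normal form yields diagonal entries (1,1,1,1,1,1,1,1,1).

Computing H_k = (kernel of ∂_k) / (image of ∂_{k+1}):

  H_0: rank C_0 − rank ∂_1 = 10 − 9 = 1, and the invariant factors of ∂_1 are all 1, so H_0 ≅ Z.
  H_1: rank ker ∂_1 − rank ∂_2 = (10 − 9) − 0 = 1, and there is no ∂_2, so H_1 ≅ Z.

As a check, the Euler characteristic is 10 − 10 = 0, which agrees with 1 − 1 = 0.

H_0 ≅ Z,  H_1 ≅ Z.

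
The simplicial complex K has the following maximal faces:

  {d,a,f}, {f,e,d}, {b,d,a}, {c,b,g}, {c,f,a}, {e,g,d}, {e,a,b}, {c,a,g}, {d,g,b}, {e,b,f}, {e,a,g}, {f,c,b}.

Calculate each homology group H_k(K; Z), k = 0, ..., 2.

We work with the vertex ordering a < b < c < d < e < f < g. The simplices of K, each written with vertices in increasing order, are:

  0-simplices (7): a, b, c, d, e, f, g
  1-simplices (18): ab, ac, ad, ae, af, ag, bc, bd, be, bf, bg, cf, cg, de, df, dg, ef, eg
  2-simplices (12): abd, abe, acf, acg, adf, aeg, bcf, bcg, bdg, bef, def, deg

giving chain groups C_0 ≅ Z^7, C_1 ≅ Z^18, C_2 ≅ Z^12.

The boundary map ∂_1: C_1 → C_0 sends each edge [p,q] (with p < q) to q − p.
As a 7×18 matrix over Z this has rank 6, with invariant factors (1,1,1,1,1,1).

The boundary map ∂_2: C_2 → C_1 maps a triangle to the signed sum of its edges. For instance
  ∂abd = bd − ad + ab,
  ∂deg = eg − dg + de.
The 18×12 boundary matrix has rank 12 and Smith normal form diag(1,1,1,1,1,1,1,1,1,1,1,2).

Reading off H_k = ker ∂_k / im ∂_{k+1}:

  H_0: rank C_0 − rank ∂_1 = 7 − 6 = 1, and the invariant factors of ∂_1 are all 1, so H_0 = Z.
  H_1: rank ker ∂_1 − rank ∂_2 = (18 − 6) − 12 = 0, and ∂_2 has invariant factor 2 > 1, so H_1 = Z_2.
  H_2: rank ker ∂_2 − rank ∂_3 = (12 − 12) − 0 = 0, and there is no ∂_3, so H_2 = 0.

H_0 = Z,  H_1 = Z_2,  H_2 = 0.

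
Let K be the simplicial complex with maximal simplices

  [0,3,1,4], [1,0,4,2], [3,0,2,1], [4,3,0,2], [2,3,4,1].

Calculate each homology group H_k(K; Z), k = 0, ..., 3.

H_0 ≅ Z,  H_1 = 0,  H_2 = 0,  H_3 ≅ Z.

Fix the vertex order 0 < 1 < 2 < 3 < 4 and write every simplex with vertices in increasing order. Then dim K = 3 and the simplices of K are:

  0-simplices (5): [0], [1], [2], [3], [4]
  1-simplices (10): [0,1], [0,2], [0,3], [0,4], [1,2], [1,3], [1,4], [2,3], [2,4], [3,4]
  2-simplices (10): [0,1,2], [0,1,3], [0,1,4], [0,2,3], [0,2,4], [0,3,4], [1,2,3], [1,2,4], [1,3,4], [2,3,4]
  3-simplices (5): [0,1,2,3], [0,1,2,4], [0,1,3,4], [0,2,3,4], [1,2,3,4]

giving chain groups C_0 ≅ Z^5, C_1 ≅ Z^10, C_2 ≅ Z^10, C_3 ≅ Z^5.

The boundary map ∂_1: C_1 → C_0 is given by ∂[p,q] = [q] − [p].
The resulting 5×10 matrix has rank 4, and its Smith normal form has invariant factors (1,1,1,1).

Boundary ∂_2: C_2 → C_1 maps a triangle to the signed sum of its edges. For instance
  ∂[2,3,4] = [3,4] − [2,4] + [2,3],
  ∂[1,2,4] = [2,4] − [1,4] + [1,2].
This gives a 10×10 integer matrix of rank 6; reducing to Smith normal form yields diagonal entries (1,1,1,1,1,1).

The boundary map ∂_3: C_3 → C_2 sends each 3-simplex σ to the alternating sum Σ_i (−1)^i (σ with its i-th vertex removed). For instance
  ∂[0,1,2,4] = [1,2,4] − [0,2,4] + [0,1,4] − [0,1,2],
  ∂[0,1,3,4] = [1,3,4] − [0,3,4] + [0,1,4] − [0,1,3].
As a 10×5 matrix over Z this has rank 4, with invariant factors (1,1,1,1).

From H_k ≅ ker(∂_k) / im(∂_{k+1}) we obtain:

  H_0: rank C_0 − rank ∂_1 = 5 − 4 = 1, and the invariant factors of ∂_1 are all 1, so H_0 = Z.
  H_1: rank ker ∂_1 − rank ∂_2 = (10 − 4) − 6 = 0, and the invariant factors of ∂_2 are all 1, so H_1 = 0.
  H_2: rank ker ∂_2 − rank ∂_3 = (10 − 6) − 4 = 0, and the invariant factors of ∂_3 are all 1, so H_2 = 0.
  H_3: rank ker ∂_3 − rank ∂_4 = (5 − 4) − 0 = 1, and there is no ∂_4, so H_3 = Z.

(K is a triangulation of the 3-sphere S^3.)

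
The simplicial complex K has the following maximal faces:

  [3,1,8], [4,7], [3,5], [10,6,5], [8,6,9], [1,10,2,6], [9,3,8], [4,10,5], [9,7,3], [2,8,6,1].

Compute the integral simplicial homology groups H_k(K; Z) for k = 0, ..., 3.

H_0 ≅ Z,  H_1 ≅ Z^2,  H_2 = 0,  H_3 = 0.

We work with the vertex ordering 1 < 2 < 3 < 4 < 5 < 6 < 7 < 8 < 9 < 10. The simplices of K, each written with vertices in increasing order, are:

  0-simplices (10): [1], [2], [3], [4], [5], [6], [7], [8], [9], [10]
  1-simplices (22): [1,2], [1,3], [1,6], [1,8], [1,10], [2,6], [2,8], [2,10], [3,5], [3,7], [3,8], [3,9], [4,5], [4,7], [4,10], [5,6], [5,10], [6,8], [6,9], [6,10], [7,9], [8,9]
  2-simplices (13): [1,2,6], [1,2,8], [1,2,10], [1,3,8], [1,6,8], [1,6,10], [2,6,8], [2,6,10], [3,7,9], [3,8,9], [4,5,10], [5,6,10], [6,8,9]
  3-simplices (2): [1,2,6,8], [1,2,6,10]

so the chain groups are C_0 ≅ Z^10, C_1 ≅ Z^22, C_2 ≅ Z^13, C_3 ≅ Z^2.

Boundary ∂_1: C_1 → C_0 sends each edge [p,q] (with p < q) to q − p. For instance
  ∂[1,10] = [10] − [1].
As a 10×22 matrix over Z this has rank 9, with invariant factors (1,1,1,1,1,1,1,1,1).

The boundary map ∂_2: C_2 → C_1 maps a triangle to the signed sum of its edges. For instance
  ∂[2,6,10] = [6,10] − [2,10] + [2,6],
  ∂[1,2,6] = [2,6] − [1,6] + [1,2].
As a 22×13 matrix over Z this has rank 11, with invariant factors (1,1,1,1,1,1,1,1,1,1,1).

The boundary map ∂_3: C_3 → C_2 sends each 3-simplex σ to the alternating sum Σ_i (−1)^i (σ with its i-th vertex removed). For instance
  ∂[1,2,6,8] = [2,6,8] − [1,6,8] + [1,2,8] − [1,2,6],
  ∂[1,2,6,10] = [2,6,10] − [1,6,10] + [1,2,10] − [1,2,6].
This gives a 13×2 integer matrix of rank 2; reducing to Smith normal form yields diagonal entries (1,1).

Now H_k = ker ∂_k / im ∂_{k+1}, so:

  H_0: rank C_0 − rank ∂_1 = 10 − 9 = 1, and the invariant factors of ∂_1 are all 1, so H_0 = Z.
  H_1: rank ker ∂_1 − rank ∂_2 = (22 − 9) − 11 = 2, and the invariant factors of ∂_2 are all 1, so H_1 = Z^2.
  H_2: rank ker ∂_2 − rank ∂_3 = (13 − 11) − 2 = 0, and the invariant factors of ∂_3 are all 1, so H_2 = 0.
  H_3: rank ker ∂_3 − rank ∂_4 = (2 − 2) − 0 = 0, and there is no ∂_4, so H_3 = 0.

As a check, the Euler characteristic is 10 − 22 + 13 − 2 = -1, which agrees with 1 − 2 + 0 − 0 = -1.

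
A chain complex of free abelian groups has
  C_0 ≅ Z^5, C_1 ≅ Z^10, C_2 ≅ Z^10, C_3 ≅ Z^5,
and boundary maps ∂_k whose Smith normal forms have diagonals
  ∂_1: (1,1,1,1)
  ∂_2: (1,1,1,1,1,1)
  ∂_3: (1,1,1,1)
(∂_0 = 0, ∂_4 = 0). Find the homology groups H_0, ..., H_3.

H_0 = Z,  H_1 = 0,  H_2 = 0,  H_3 = Z.

H_0: b_0 = 5 − 0 − 4 = 1; torsion from ∂_1 factors > 1: none. So H_0 = Z.
H_1: b_1 = 10 − 4 − 6 = 0; torsion from ∂_2 factors > 1: none. So H_1 = 0.
H_2: b_2 = 10 − 6 − 4 = 0; torsion from ∂_3 factors > 1: none. So H_2 = 0.
H_3: b_3 = 5 − 4 − 0 = 1; torsion from ∂_4 factors > 1: none. So H_3 = Z.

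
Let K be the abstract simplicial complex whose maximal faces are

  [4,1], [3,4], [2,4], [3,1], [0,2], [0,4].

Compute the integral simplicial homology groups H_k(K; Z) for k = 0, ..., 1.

H_0 = Z,  H_1 = Z^2.

Take the total order 0 < 1 < 2 < 3 < 4 on the vertex set. Then K (dimension 1) consists of the simplices:

  0-simplices (5): [0], [1], [2], [3], [4]
  1-simplices (6): [0,2], [0,4], [1,3], [1,4], [2,4], [3,4]

giving chain groups C_0 ≅ Z^5, C_1 ≅ Z^6.

Boundary ∂_1: C_1 → C_0 maps an edge to its endpoints' difference, ∂[p,q] = q − p. For instance
  ∂[1,3] = [3] − [1].
The resulting 5×6 matrix has rank 4, and its Smith normal form has invariant factors (1,1,1,1).

Computing H_k = (kernel of ∂_k) / (image of ∂_{k+1}):

  H_0: rank C_0 − rank ∂_1 = 5 − 4 = 1, and the invariant factors of ∂_1 are all 1, so H_0 = Z.
  H_1: rank ker ∂_1 − rank ∂_2 = (6 − 4) − 0 = 2, and there is no ∂_2, so H_1 = Z^2.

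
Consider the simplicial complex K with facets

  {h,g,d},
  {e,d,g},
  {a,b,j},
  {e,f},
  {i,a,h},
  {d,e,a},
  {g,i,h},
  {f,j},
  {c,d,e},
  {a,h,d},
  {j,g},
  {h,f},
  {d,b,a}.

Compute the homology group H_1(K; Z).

H_1 = Z^3.

Take the total order a < b < c < d < e < f < g < h < i < j on the vertex set. Then K (dimension 2) consists of the simplices:

  0-simplices (10): a, b, c, d, e, f, g, h, i, j
  1-simplices (21): ab, ad, ae, ah, ai, aj, bd, bj, cd, ce, de, dg, dh, ef, eg, fh, fj, gh, gi, gj, hi
  2-simplices (9): abd, abj, ade, adh, ahi, cde, deg, dgh, ghi

Hence C_0 ≅ Z^10, C_1 ≅ Z^21, C_2 ≅ Z^9.

∂_1: C_1 → C_0 maps an edge to its endpoints' difference, ∂[p,q] = q − p. For instance
  ∂cd = d − c.
This gives a 10×21 integer matrix of rank 9; reducing to Smith normal form yields diagonal entries (1,1,1,1,1,1,1,1,1).

Boundary ∂_2: C_2 → C_1 acts by ∂[p,q,r] = [q,r] − [p,r] + [p,q]. For instance
  ∂ahi = hi − ai + ah,
  ∂cde = de − ce + cd.
The resulting 21×9 matrix has rank 9, and its Smith normal form has invariant factors (1,1,1,1,1,1,1,1,1).

From H_k ≅ ker(∂_k) / im(∂_{k+1}) we obtain:

  H_1: rank ker ∂_1 − rank ∂_2 = (21 − 9) − 9 = 3, and the invariant factors of ∂_2 are all 1, so H_1 = Z^3.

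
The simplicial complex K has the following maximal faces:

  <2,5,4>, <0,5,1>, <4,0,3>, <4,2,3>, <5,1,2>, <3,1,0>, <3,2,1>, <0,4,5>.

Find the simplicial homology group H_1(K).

H_1 ≅ 0.

We work with the vertex ordering 0 < 1 < 2 < 3 < 4 < 5. The simplices of K, each written with vertices in increasing order, are:

  0-simplices (6): [0], [1], [2], [3], [4], [5]
  1-simplices (12): [0,1], [0,3], [0,4], [0,5], [1,2], [1,3], [1,5], [2,3], [2,4], [2,5], [3,4], [4,5]
  2-simplices (8): [0,1,3], [0,1,5], [0,3,4], [0,4,5], [1,2,3], [1,2,5], [2,3,4], [2,4,5]

Hence C_0 ≅ Z^6, C_1 ≅ Z^12, C_2 ≅ Z^8.

The boundary map ∂_1: C_1 → C_0 is given by ∂[p,q] = [q] − [p].
As a 6×12 matrix over Z this has rank 5, with invariant factors (1,1,1,1,1).

Boundary ∂_2: C_2 → C_1 maps a triangle to the signed sum of its edges. For instance
  ∂[2,3,4] = [3,4] − [2,4] + [2,3],
  ∂[1,2,5] = [2,5] − [1,5] + [1,2].
The 12×8 boundary matrix has rank 7 and Smith normal form diag(1,1,1,1,1,1,1).

From H_k ≅ ker(∂_k) / im(∂_{k+1}) we obtain:

  H_1: rank ker ∂_1 − rank ∂_2 = (12 − 5) − 7 = 0, and the invariant factors of ∂_2 are all 1, so H_1 ≅ 0.

(K is a triangulation of the 2-sphere S^2.)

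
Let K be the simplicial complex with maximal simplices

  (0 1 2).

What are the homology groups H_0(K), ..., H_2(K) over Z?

H_0 ≅ Z,  H_1 = 0,  H_2 = 0.

Order the vertices as 0 < 1 < 2. Listing each simplex with vertices in this order, K has dimension 2 with simplices:

  0-simplices (3): [0], [1], [2]
  1-simplices (3): [0,1], [0,2], [1,2]
  2-simplices (1): [0,1,2]

so the chain groups are C_0 ≅ Z^3, C_1 ≅ Z^3, C_2 ≅ Z^1.

Boundary ∂_1: C_1 → C_0 sends each edge [p,q] (with p < q) to q − p. For instance
  ∂[1,2] = [2] − [1].
The resulting 3×3 matrix has rank 2, and its Smith normal form has invariant factors (1,1).

Boundary ∂_2: C_2 → C_1 sends each 2-simplex [p,q,r] to [q,r] − [p,r] + [p,q]. For instance
  ∂[0,1,2] = [1,2] − [0,2] + [0,1].
The resulting 3×1 matrix has rank 1, and its Smith normal form has invariant factors (1).

From H_k ≅ ker(∂_k) / im(∂_{k+1}) we obtain:

  H_0: rank C_0 − rank ∂_1 = 3 − 2 = 1, and the invariant factors of ∂_1 are all 1, so H_0 ≅ Z.
  H_1: rank ker ∂_1 − rank ∂_2 = (3 − 2) − 1 = 0, and the invariant factors of ∂_2 are all 1, so H_1 ≅ 0.
  H_2: rank ker ∂_2 − rank ∂_3 = (1 − 1) − 0 = 0, and there is no ∂_3, so H_2 ≅ 0.

As a check, the Euler characteristic is 3 − 3 + 1 = 1, which agrees with 1 − 0 + 0 = 1.
(K is a triangulation of the 2-simplex.)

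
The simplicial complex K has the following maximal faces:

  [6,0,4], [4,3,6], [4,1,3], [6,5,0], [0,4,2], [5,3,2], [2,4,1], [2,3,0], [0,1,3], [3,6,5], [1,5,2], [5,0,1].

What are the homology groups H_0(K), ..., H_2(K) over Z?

K has 7 vertices, 18 edges, 12 triangles.
rank ∂_0 = 0, rank ∂_1 = 6 ⇒ b_0 = 7 − 0 − 6 = 1; all invariant factors of ∂_1 are 1 so no torsion. So H_0 = Z.
rank ∂_1 = 6, rank ∂_2 = 12 ⇒ b_1 = 18 − 6 − 12 = 0; ∂_2 has invariant factor(s) [2] giving torsion. So H_1 = Z/2.
rank ∂_2 = 12, rank ∂_3 = 0 ⇒ b_2 = 12 − 12 − 0 = 0. So H_2 = 0.

H_0 ≅ Z,  H_1 ≅ Z/2,  H_2 = 0.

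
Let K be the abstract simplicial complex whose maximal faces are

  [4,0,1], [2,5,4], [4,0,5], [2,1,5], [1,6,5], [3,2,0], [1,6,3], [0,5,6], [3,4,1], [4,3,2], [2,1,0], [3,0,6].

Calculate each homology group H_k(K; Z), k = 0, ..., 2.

We work with the vertex ordering 0 < 1 < 2 < 3 < 4 < 5 < 6. The simplices of K, each written with vertices in increasing order, are:

  0-simplices (7): [0], [1], [2], [3], [4], [5], [6]
  1-simplices (18): [0,1], [0,2], [0,3], [0,4], [0,5], [0,6], [1,2], [1,3], [1,4], [1,5], [1,6], [2,3], [2,4], [2,5], [3,4], [3,6], [4,5], [5,6]
  2-simplices (12): [0,1,2], [0,1,4], [0,2,3], [0,3,6], [0,4,5], [0,5,6], [1,2,5], [1,3,4], [1,3,6], [1,5,6], [2,3,4], [2,4,5]

Hence C_0 ≅ Z^7, C_1 ≅ Z^18, C_2 ≅ Z^12.

Boundary ∂_1: C_1 → C_0 is given by ∂[p,q] = [q] − [p]. For instance
  ∂[1,6] = [6] − [1].
As a 7×18 matrix over Z this has rank 6, with invariant factors (1,1,1,1,1,1).

∂_2: C_2 → C_1 sends each 2-simplex [p,q,r] to [q,r] − [p,r] + [p,q]. For instance
  ∂[2,3,4] = [3,4] − [2,4] + [2,3],
  ∂[1,2,5] = [2,5] − [1,5] + [1,2].
The resulting 18×12 matrix has rank 12, and its Smith normal form has invariant factors (1,1,1,1,1,1,1,1,1,1,1,2).

Reading off H_k = ker ∂_k / im ∂_{k+1}:

  H_0: rank C_0 − rank ∂_1 = 7 − 6 = 1, and the invariant factors of ∂_1 are all 1, so H_0 = Z.
  H_1: rank ker ∂_1 − rank ∂_2 = (18 − 6) − 12 = 0, and ∂_2 has invariant factor 2 > 1, so H_1 = Z/2.
  H_2: rank ker ∂_2 − rank ∂_3 = (12 − 12) − 0 = 0, and there is no ∂_3, so H_2 = 0.

H_0 ≅ Z,  H_1 ≅ Z/2,  H_2 = 0.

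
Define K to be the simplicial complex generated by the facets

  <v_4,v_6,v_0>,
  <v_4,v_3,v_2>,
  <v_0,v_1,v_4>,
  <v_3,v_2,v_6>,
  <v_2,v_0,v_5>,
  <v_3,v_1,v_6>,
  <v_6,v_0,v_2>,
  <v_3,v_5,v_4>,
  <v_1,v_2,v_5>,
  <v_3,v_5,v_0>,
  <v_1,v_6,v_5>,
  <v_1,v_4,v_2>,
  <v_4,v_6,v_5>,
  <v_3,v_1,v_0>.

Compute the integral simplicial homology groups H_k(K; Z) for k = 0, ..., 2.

Fix the vertex order v_0 < v_1 < v_2 < v_3 < v_4 < v_5 < v_6 and write every simplex with vertices in increasing order. Then dim K = 2 and the simplices of K are:

  0-simplices (7): [v_0], [v_1], [v_2], [v_3], [v_4], [v_5], [v_6]
  1-simplices (21): (21 of them)
  2-simplices (14): (14 of them)

giving chain groups C_0 ≅ Z^7, C_1 ≅ Z^21, C_2 ≅ Z^14.

Boundary ∂_1: C_1 → C_0 maps an edge to its endpoints' difference, ∂[p,q] = q − p. For instance
  ∂[v_4,v_6] = [v_6] − [v_4].
As a 7×21 matrix over Z this has rank 6, with invariant factors (1,1,1,1,1,1).

Boundary ∂_2: C_2 → C_1 acts by ∂[p,q,r] = [q,r] − [p,r] + [p,q]. For instance
  ∂[v_0,v_4,v_6] = [v_4,v_6] − [v_0,v_6] + [v_0,v_4],
  ∂[v_4,v_5,v_6] = [v_5,v_6] − [v_4,v_6] + [v_4,v_5].
The 21×14 boundary matrix has rank 13 and Smith normal form diag(1,1,1,1,1,1,1,1,1,1,1,1,1).

Reading off H_k = ker ∂_k / im ∂_{k+1}:

  H_0: rank C_0 − rank ∂_1 = 7 − 6 = 1, and the invariant factors of ∂_1 are all 1, so H_0 = Z.
  H_1: rank ker ∂_1 − rank ∂_2 = (21 − 6) − 13 = 2, and the invariant factors of ∂_2 are all 1, so H_1 = Z^2.
  H_2: rank ker ∂_2 − rank ∂_3 = (14 − 13) − 0 = 1, and there is no ∂_3, so H_2 = Z.

As a check, the Euler characteristic is 7 − 21 + 14 = 0, which agrees with 1 − 2 + 1 = 0.

H_0 ≅ Z,  H_1 ≅ Z^2,  H_2 ≅ Z.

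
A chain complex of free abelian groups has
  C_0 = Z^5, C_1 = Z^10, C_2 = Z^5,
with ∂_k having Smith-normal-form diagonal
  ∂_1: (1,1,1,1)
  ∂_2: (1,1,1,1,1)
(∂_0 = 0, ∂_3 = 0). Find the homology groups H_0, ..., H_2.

H_0 ≅ Z,  H_1 ≅ Z,  H_2 = 0.

H_0: b_0 = 5 − 0 − 4 = 1; torsion from ∂_1 factors > 1: none. So H_0 ≅ Z.
H_1: b_1 = 10 − 4 − 5 = 1; torsion from ∂_2 factors > 1: none. So H_1 ≅ Z.
H_2: b_2 = 5 − 5 − 0 = 0; torsion from ∂_3 factors > 1: none. So H_2 ≅ 0.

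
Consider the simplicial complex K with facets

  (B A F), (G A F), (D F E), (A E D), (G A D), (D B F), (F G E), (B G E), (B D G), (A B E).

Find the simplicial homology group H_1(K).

Fix the vertex order A < B < D < E < F < G and write every simplex with vertices in increasing order. Then dim K = 2 and the simplices of K are:

  0-simplices (6): A, B, D, E, F, G
  1-simplices (15): AB, AD, AE, AF, AG, BD, BE, BF, BG, DE, DF, DG, EF, EG, FG
  2-simplices (10): ABE, ABF, ADE, ADG, AFG, BDF, BDG, BEG, DEF, EFG

giving chain groups C_0 ≅ Z^6, C_1 ≅ Z^15, C_2 ≅ Z^10.

Boundary ∂_1: C_1 → C_0 sends each edge [p,q] (with p < q) to q − p.
This gives a 6×15 integer matrix of rank 5; reducing to Smith normal form yields diagonal entries (1,1,1,1,1).

Boundary ∂_2: C_2 → C_1 sends each 2-simplex [p,q,r] to [q,r] − [p,r] + [p,q]. For instance
  ∂ABE = BE − AE + AB,
  ∂AFG = FG − AG + AF.
The resulting 15×10 matrix has rank 10, and its Smith normal form has invariant factors (1,1,1,1,1,1,1,1,1,2).

From H_k ≅ ker(∂_k) / im(∂_{k+1}) we obtain:

  H_1: rank ker ∂_1 − rank ∂_2 = (15 − 5) − 10 = 0, and ∂_2 has invariant factor 2 > 1, so H_1 = Z/2Z.

H_1 ≅ Z/2Z.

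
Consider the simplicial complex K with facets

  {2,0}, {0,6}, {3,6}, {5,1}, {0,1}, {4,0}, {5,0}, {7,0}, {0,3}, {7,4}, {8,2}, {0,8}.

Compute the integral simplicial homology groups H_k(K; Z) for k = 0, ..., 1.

We work with the vertex ordering 0 < 1 < 2 < 3 < 4 < 5 < 6 < 7 < 8. The simplices of K, each written with vertices in increasing order, are:

  0-simplices (9): [0], [1], [2], [3], [4], [5], [6], [7], [8]
  1-simplices (12): [0,1], [0,2], [0,3], [0,4], [0,5], [0,6], [0,7], [0,8], [1,5], [2,8], [3,6], [4,7]

so the chain groups are C_0 ≅ Z^9, C_1 ≅ Z^12.

The boundary map ∂_1: C_1 → C_0 sends each edge [p,q] (with p < q) to q − p.
The resulting 9×12 matrix has rank 8, and its Smith normal form has invariant factors (1,1,1,1,1,1,1,1).

Computing H_k = (kernel of ∂_k) / (image of ∂_{k+1}):

  H_0: rank C_0 − rank ∂_1 = 9 − 8 = 1, and the invariant factors of ∂_1 are all 1, so H_0 = Z.
  H_1: rank ker ∂_1 − rank ∂_2 = (12 − 8) − 0 = 4, and there is no ∂_2, so H_1 = Z^4.

H_0 ≅ Z,  H_1 ≅ Z^4.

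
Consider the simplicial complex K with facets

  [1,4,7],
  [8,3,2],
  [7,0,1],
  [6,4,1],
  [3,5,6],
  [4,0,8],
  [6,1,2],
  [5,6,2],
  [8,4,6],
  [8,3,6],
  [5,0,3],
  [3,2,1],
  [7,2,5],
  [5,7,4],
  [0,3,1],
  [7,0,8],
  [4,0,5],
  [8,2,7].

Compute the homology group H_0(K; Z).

H_0 = Z.

Take the total order 0 < 1 < 2 < 3 < 4 < 5 < 6 < 7 < 8 on the vertex set. Then K (dimension 2) consists of the simplices:

  0-simplices (9): [0], [1], [2], [3], [4], [5], [6], [7], [8]
  1-simplices (27): (27 of them)
  2-simplices (18): [0,1,3], [0,1,7], [0,3,5], [0,4,5], [0,4,8], [0,7,8], [1,2,3], [1,2,6], [1,4,6], [1,4,7], [2,3,8], [2,5,6], [2,5,7], [2,7,8], [3,5,6], [3,6,8], [4,5,7], [4,6,8]

Hence C_0 ≅ Z^9, C_1 ≅ Z^27, C_2 ≅ Z^18.

The boundary map ∂_1: C_1 → C_0 is given by ∂[p,q] = [q] − [p].
As a 9×27 matrix over Z this has rank 8, with invariant factors (1,1,1,1,1,1,1,1).

Boundary ∂_2: C_2 → C_1 maps a triangle to the signed sum of its edges. For instance
  ∂[0,4,8] = [4,8] − [0,8] + [0,4],
  ∂[3,6,8] = [6,8] − [3,8] + [3,6].
The resulting 27×18 matrix has rank 18, and its Smith normal form has invariant factors (1,1,1,1,1,1,1,1,1,1,1,1,1,1,1,1,1,2).

Now H_k = ker ∂_k / im ∂_{k+1}, so:

  H_0: rank C_0 − rank ∂_1 = 9 − 8 = 1, and the invariant factors of ∂_1 are all 1, so H_0 = Z.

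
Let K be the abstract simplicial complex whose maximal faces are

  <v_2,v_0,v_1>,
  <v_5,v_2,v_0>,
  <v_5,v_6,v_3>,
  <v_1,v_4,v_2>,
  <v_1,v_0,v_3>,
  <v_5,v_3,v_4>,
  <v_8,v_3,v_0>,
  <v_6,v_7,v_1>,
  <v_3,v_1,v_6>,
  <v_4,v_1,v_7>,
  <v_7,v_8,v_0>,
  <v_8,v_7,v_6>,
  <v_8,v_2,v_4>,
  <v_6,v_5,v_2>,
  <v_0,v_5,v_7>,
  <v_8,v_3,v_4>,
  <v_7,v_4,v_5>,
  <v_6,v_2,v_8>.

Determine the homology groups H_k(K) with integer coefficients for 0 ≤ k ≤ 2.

K has 9 vertices, 27 edges, 18 triangles.
rank ∂_0 = 0, rank ∂_1 = 8 ⇒ b_0 = 9 − 0 − 8 = 1; all invariant factors of ∂_1 are 1 so no torsion. So H_0 = Z.
rank ∂_1 = 8, rank ∂_2 = 17 ⇒ b_1 = 27 − 8 − 17 = 2; all invariant factors of ∂_2 are 1 so no torsion. So H_1 = Z^2.
rank ∂_2 = 17, rank ∂_3 = 0 ⇒ b_2 = 18 − 17 − 0 = 1. So H_2 = Z.

H_0 ≅ Z,  H_1 ≅ Z^2,  H_2 ≅ Z.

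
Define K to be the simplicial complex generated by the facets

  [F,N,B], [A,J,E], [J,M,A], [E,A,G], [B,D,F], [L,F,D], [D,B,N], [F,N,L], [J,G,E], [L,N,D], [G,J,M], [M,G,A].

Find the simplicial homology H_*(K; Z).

H_0 = Z^2,  H_1 = 0,  H_2 = Z^2.

K has 10 vertices, 18 edges, 12 triangles.
rank ∂_0 = 0, rank ∂_1 = 8 ⇒ b_0 = 10 − 0 − 8 = 2; all invariant factors of ∂_1 are 1 so no torsion. So H_0 ≅ Z^2.
rank ∂_1 = 8, rank ∂_2 = 10 ⇒ b_1 = 18 − 8 − 10 = 0; all invariant factors of ∂_2 are 1 so no torsion. So H_1 ≅ 0.
rank ∂_2 = 10, rank ∂_3 = 0 ⇒ b_2 = 12 − 10 − 0 = 2. So H_2 ≅ Z^2.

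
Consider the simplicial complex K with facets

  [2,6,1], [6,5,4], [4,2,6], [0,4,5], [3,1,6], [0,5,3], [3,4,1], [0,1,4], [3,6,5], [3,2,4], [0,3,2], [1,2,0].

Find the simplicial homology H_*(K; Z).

H_0 ≅ Z,  H_1 ≅ Z/2,  H_2 = 0.

K has 7 vertices, 18 edges, 12 triangles.
rank ∂_0 = 0, rank ∂_1 = 6 ⇒ b_0 = 7 − 0 − 6 = 1; all invariant factors of ∂_1 are 1 so no torsion. So H_0 = Z.
rank ∂_1 = 6, rank ∂_2 = 12 ⇒ b_1 = 18 − 6 − 12 = 0; ∂_2 has invariant factor(s) [2] giving torsion. So H_1 = Z/2.
rank ∂_2 = 12, rank ∂_3 = 0 ⇒ b_2 = 12 − 12 − 0 = 0. So H_2 = 0.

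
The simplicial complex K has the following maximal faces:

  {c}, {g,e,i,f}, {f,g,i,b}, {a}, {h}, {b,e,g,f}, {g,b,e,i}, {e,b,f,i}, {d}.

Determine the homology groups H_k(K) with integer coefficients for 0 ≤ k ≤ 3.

Order the vertices as a < b < c < d < e < f < g < h < i. Listing each simplex with vertices in this order, K has dimension 3 with simplices:

  0-simplices (9): a, b, c, d, e, f, g, h, i
  1-simplices (10): be, bf, bg, bi, ef, eg, ei, fg, fi, gi
  2-simplices (10): bef, beg, bei, bfg, bfi, bgi, efg, efi, egi, fgi
  3-simplices (5): befg, befi, begi, bfgi, efgi

so the chain groups are C_0 ≅ Z^9, C_1 ≅ Z^10, C_2 ≅ Z^10, C_3 ≅ Z^5.

The boundary map ∂_1: C_1 → C_0 maps an edge to its endpoints' difference, ∂[p,q] = q − p. For instance
  ∂bi = i − b.
This gives a 9×10 integer matrix of rank 4; reducing to Smith normal form yields diagonal entries (1,1,1,1).

The boundary map ∂_2: C_2 → C_1 sends each 2-simplex [p,q,r] to [q,r] − [p,r] + [p,q]. For instance
  ∂bei = ei − bi + be,
  ∂bef = ef − bf + be.
The 10×10 boundary matrix has rank 6 and Smith normal form diag(1,1,1,1,1,1).

Boundary ∂_3: C_3 → C_2 sends each 3-simplex σ to the alternating sum Σ_i (−1)^i (σ with its i-th vertex removed). For instance
  ∂begi = egi − bgi + bei − beg,
  ∂befg = efg − bfg + beg − bef.
The resulting 10×5 matrix has rank 4, and its Smith normal form has invariant factors (1,1,1,1).

Computing H_k = (kernel of ∂_k) / (image of ∂_{k+1}):

  H_0: rank C_0 − rank ∂_1 = 9 − 4 = 5, and the invariant factors of ∂_1 are all 1, so H_0 = Z^5.
  H_1: rank ker ∂_1 − rank ∂_2 = (10 − 4) − 6 = 0, and the invariant factors of ∂_2 are all 1, so H_1 = 0.
  H_2: rank ker ∂_2 − rank ∂_3 = (10 − 6) − 4 = 0, and the invariant factors of ∂_3 are all 1, so H_2 = 0.
  H_3: rank ker ∂_3 − rank ∂_4 = (5 − 4) − 0 = 1, and there is no ∂_4, so H_3 = Z.

As a check, the Euler characteristic is 9 − 10 + 10 − 5 = 4, which agrees with 5 − 0 + 0 − 1 = 4.

H_0 ≅ Z^5,  H_1 = 0,  H_2 = 0,  H_3 ≅ Z.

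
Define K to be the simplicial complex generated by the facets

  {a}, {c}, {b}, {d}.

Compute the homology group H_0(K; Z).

We work with the vertex ordering a < b < c < d. The simplices of K, each written with vertices in increasing order, are:

  0-simplices (4): a, b, c, d

Hence C_0 ≅ Z^4.

Computing H_k = (kernel of ∂_k) / (image of ∂_{k+1}):

  H_0: rank C_0 − rank ∂_1 = 4 − 0 = 4, and there is no ∂_1, so H_0 ≅ Z^4.

(K is a triangulation of a set of 4 points.)

H_0 = Z^4.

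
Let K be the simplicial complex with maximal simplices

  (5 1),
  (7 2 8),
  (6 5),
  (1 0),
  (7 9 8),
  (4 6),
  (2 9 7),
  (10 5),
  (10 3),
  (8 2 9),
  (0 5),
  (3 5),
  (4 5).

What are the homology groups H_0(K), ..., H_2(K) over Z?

H_0 ≅ Z^2,  H_1 ≅ Z^3,  H_2 ≅ Z.

K has 11 vertices, 15 edges, 4 triangles.
rank ∂_0 = 0, rank ∂_1 = 9 ⇒ b_0 = 11 − 0 − 9 = 2; all invariant factors of ∂_1 are 1 so no torsion. So H_0 = Z^2.
rank ∂_1 = 9, rank ∂_2 = 3 ⇒ b_1 = 15 − 9 − 3 = 3; all invariant factors of ∂_2 are 1 so no torsion. So H_1 = Z^3.
rank ∂_2 = 3, rank ∂_3 = 0 ⇒ b_2 = 4 − 3 − 0 = 1. So H_2 = Z.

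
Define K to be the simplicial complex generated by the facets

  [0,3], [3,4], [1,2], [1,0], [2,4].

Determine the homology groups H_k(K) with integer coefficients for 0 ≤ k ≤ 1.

Take the total order 0 < 1 < 2 < 3 < 4 on the vertex set. Then K (dimension 1) consists of the simplices:

  0-simplices (5): [0], [1], [2], [3], [4]
  1-simplices (5): [0,1], [0,3], [1,2], [2,4], [3,4]

Hence C_0 ≅ Z^5, C_1 ≅ Z^5.

The boundary map ∂_1: C_1 → C_0 sends each edge [p,q] (with p < q) to q − p.
This gives a 5×5 integer matrix of rank 4; reducing to Smith normal form yields diagonal entries (1,1,1,1).

Reading off H_k = ker ∂_k / im ∂_{k+1}:

  H_0: rank C_0 − rank ∂_1 = 5 − 4 = 1, and the invariant factors of ∂_1 are all 1, so H_0 = Z.
  H_1: rank ker ∂_1 − rank ∂_2 = (5 − 4) − 0 = 1, and there is no ∂_2, so H_1 = Z.

As a check, the Euler characteristic is 5 − 5 = 0, which agrees with 1 − 1 = 0.
(K is a triangulation of the circle S^1.)

H_0 ≅ Z,  H_1 ≅ Z.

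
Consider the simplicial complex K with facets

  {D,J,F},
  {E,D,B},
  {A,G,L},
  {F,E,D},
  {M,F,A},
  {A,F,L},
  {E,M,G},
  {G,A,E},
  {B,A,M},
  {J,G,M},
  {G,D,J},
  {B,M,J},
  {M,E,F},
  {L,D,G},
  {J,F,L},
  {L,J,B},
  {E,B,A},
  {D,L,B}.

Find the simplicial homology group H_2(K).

Fix the vertex order A < B < D < E < F < G < J < L < M and write every simplex with vertices in increasing order. Then dim K = 2 and the simplices of K are:

  0-simplices (9): A, B, D, E, F, G, J, L, M
  1-simplices (27): AB, AE, AF, AG, AL, AM, BD, BE, BJ, BL, BM, DE, DF, DG, DJ, DL, EF, EG, EM, FJ, FL, FM, GJ, GL, GM, JL, JM
  2-simplices (18): ABE, ABM, AEG, AFL, AFM, AGL, BDE, BDL, BJL, BJM, DEF, DFJ, DGJ, DGL, EFM, EGM, FJL, GJM

so the chain groups are C_0 ≅ Z^9, C_1 ≅ Z^27, C_2 ≅ Z^18.

Boundary ∂_1: C_1 → C_0 sends each edge [p,q] (with p < q) to q − p. For instance
  ∂FL = L − F.
As a 9×27 matrix over Z this has rank 8, with invariant factors (1,1,1,1,1,1,1,1).

Boundary ∂_2: C_2 → C_1 maps a triangle to the signed sum of its edges. For instance
  ∂EFM = FM − EM + EF,
  ∂BJM = JM − BM + BJ.
The resulting 27×18 matrix has rank 18, and its Smith normal form has invariant factors (1,1,1,1,1,1,1,1,1,1,1,1,1,1,1,1,1,2).

Computing H_k = (kernel of ∂_k) / (image of ∂_{k+1}):

  H_2: rank ker ∂_2 − rank ∂_3 = (18 − 18) − 0 = 0, and there is no ∂_3, so H_2 = 0.

H_2 ≅ 0.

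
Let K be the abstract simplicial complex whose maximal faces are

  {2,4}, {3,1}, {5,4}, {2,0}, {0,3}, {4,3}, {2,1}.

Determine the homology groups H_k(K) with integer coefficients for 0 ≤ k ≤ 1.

H_0 ≅ Z,  H_1 ≅ Z^2.

We work with the vertex ordering 0 < 1 < 2 < 3 < 4 < 5. The simplices of K, each written with vertices in increasing order, are:

  0-simplices (6): [0], [1], [2], [3], [4], [5]
  1-simplices (7): [0,2], [0,3], [1,2], [1,3], [2,4], [3,4], [4,5]

Hence C_0 ≅ Z^6, C_1 ≅ Z^7.

The boundary map ∂_1: C_1 → C_0 is given by ∂[p,q] = [q] − [p].
As a 6×7 matrix over Z this has rank 5, with invariant factors (1,1,1,1,1).

From H_k ≅ ker(∂_k) / im(∂_{k+1}) we obtain:

  H_0: rank C_0 − rank ∂_1 = 6 − 5 = 1, and the invariant factors of ∂_1 are all 1, so H_0 ≅ Z.
  H_1: rank ker ∂_1 − rank ∂_2 = (7 − 5) − 0 = 2, and there is no ∂_2, so H_1 ≅ Z^2.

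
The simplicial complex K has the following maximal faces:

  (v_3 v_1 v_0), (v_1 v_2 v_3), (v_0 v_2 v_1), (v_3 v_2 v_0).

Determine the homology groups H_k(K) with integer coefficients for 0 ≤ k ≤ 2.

K has 4 vertices, 6 edges, 4 triangles.
rank ∂_0 = 0, rank ∂_1 = 3 ⇒ b_0 = 4 − 0 − 3 = 1; all invariant factors of ∂_1 are 1 so no torsion. So H_0 = Z.
rank ∂_1 = 3, rank ∂_2 = 3 ⇒ b_1 = 6 − 3 − 3 = 0; all invariant factors of ∂_2 are 1 so no torsion. So H_1 = 0.
rank ∂_2 = 3, rank ∂_3 = 0 ⇒ b_2 = 4 − 3 − 0 = 1. So H_2 = Z.

H_0 ≅ Z,  H_1 = 0,  H_2 ≅ Z.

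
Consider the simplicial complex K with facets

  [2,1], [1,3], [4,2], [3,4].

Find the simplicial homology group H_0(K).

H_0 = Z.

We work with the vertex ordering 1 < 2 < 3 < 4. The simplices of K, each written with vertices in increasing order, are:

  0-simplices (4): [1], [2], [3], [4]
  1-simplices (4): [1,2], [1,3], [2,4], [3,4]

so the chain groups are C_0 ≅ Z^4, C_1 ≅ Z^4.

The boundary map ∂_1: C_1 → C_0 maps an edge to its endpoints' difference, ∂[p,q] = q − p. For instance
  ∂[3,4] = [4] − [3].
As a 4×4 matrix over Z this has rank 3, with invariant factors (1,1,1).

Computing H_k = (kernel of ∂_k) / (image of ∂_{k+1}):

  H_0: rank C_0 − rank ∂_1 = 4 − 3 = 1, and the invariant factors of ∂_1 are all 1, so H_0 ≅ Z.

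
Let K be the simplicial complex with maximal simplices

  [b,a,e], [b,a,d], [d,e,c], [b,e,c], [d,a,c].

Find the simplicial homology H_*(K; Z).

H_0 ≅ Z,  H_1 ≅ Z,  H_2 = 0.

Order the vertices as a < b < c < d < e. Listing each simplex with vertices in this order, K has dimension 2 with simplices:

  0-simplices (5): a, b, c, d, e
  1-simplices (10): ab, ac, ad, ae, bc, bd, be, cd, ce, de
  2-simplices (5): abd, abe, acd, bce, cde

Hence C_0 ≅ Z^5, C_1 ≅ Z^10, C_2 ≅ Z^5.

∂_1: C_1 → C_0 maps an edge to its endpoints' difference, ∂[p,q] = q − p.
The 5×10 boundary matrix has rank 4 and Smith normal form diag(1,1,1,1).

Boundary ∂_2: C_2 → C_1 acts by ∂[p,q,r] = [q,r] − [p,r] + [p,q]. For instance
  ∂cde = de − ce + cd,
  ∂abe = be − ae + ab.
The resulting 10×5 matrix has rank 5, and its Smith normal form has invariant factors (1,1,1,1,1).

From H_k ≅ ker(∂_k) / im(∂_{k+1}) we obtain:

  H_0: rank C_0 − rank ∂_1 = 5 − 4 = 1, and the invariant factors of ∂_1 are all 1, so H_0 ≅ Z.
  H_1: rank ker ∂_1 − rank ∂_2 = (10 − 4) − 5 = 1, and the invariant factors of ∂_2 are all 1, so H_1 ≅ Z.
  H_2: rank ker ∂_2 − rank ∂_3 = (5 − 5) − 0 = 0, and there is no ∂_3, so H_2 ≅ 0.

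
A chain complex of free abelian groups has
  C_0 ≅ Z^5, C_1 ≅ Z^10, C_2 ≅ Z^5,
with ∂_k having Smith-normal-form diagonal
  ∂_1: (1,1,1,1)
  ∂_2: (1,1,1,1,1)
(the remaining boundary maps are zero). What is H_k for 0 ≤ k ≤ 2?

H_0: b_0 = 5 − 0 − 4 = 1; torsion from ∂_1 factors > 1: none. So H_0 ≅ Z.
H_1: b_1 = 10 − 4 − 5 = 1; torsion from ∂_2 factors > 1: none. So H_1 ≅ Z.
H_2: b_2 = 5 − 5 − 0 = 0; torsion from ∂_3 factors > 1: none. So H_2 ≅ 0.

H_0 ≅ Z,  H_1 ≅ Z,  H_2 = 0.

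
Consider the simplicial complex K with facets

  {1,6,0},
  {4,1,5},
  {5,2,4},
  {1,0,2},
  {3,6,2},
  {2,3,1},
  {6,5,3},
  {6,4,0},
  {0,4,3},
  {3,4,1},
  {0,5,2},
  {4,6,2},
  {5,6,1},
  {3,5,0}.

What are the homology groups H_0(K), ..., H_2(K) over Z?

H_0 ≅ Z,  H_1 ≅ Z^2,  H_2 ≅ Z.

Take the total order 0 < 1 < 2 < 3 < 4 < 5 < 6 on the vertex set. Then K (dimension 2) consists of the simplices:

  0-simplices (7): [0], [1], [2], [3], [4], [5], [6]
  1-simplices (21): [0,1], [0,2], [0,3], [0,4], [0,5], [0,6], [1,2], [1,3], [1,4], [1,5], [1,6], [2,3], [2,4], [2,5], [2,6], [3,4], [3,5], [3,6], [4,5], [4,6], [5,6]
  2-simplices (14): [0,1,2], [0,1,6], [0,2,5], [0,3,4], [0,3,5], [0,4,6], [1,2,3], [1,3,4], [1,4,5], [1,5,6], [2,3,6], [2,4,5], [2,4,6], [3,5,6]

Hence C_0 ≅ Z^7, C_1 ≅ Z^21, C_2 ≅ Z^14.

∂_1: C_1 → C_0 sends each edge [p,q] (with p < q) to q − p. For instance
  ∂[0,4] = [4] − [0].
The 7×21 boundary matrix has rank 6 and Smith normal form diag(1,1,1,1,1,1).

The boundary map ∂_2: C_2 → C_1 sends each 2-simplex [p,q,r] to [q,r] − [p,r] + [p,q]. For instance
  ∂[1,4,5] = [4,5] − [1,5] + [1,4],
  ∂[0,3,4] = [3,4] − [0,4] + [0,3].
This gives a 21×14 integer matrix of rank 13; reducing to Smith normal form yields diagonal entries (1,1,1,1,1,1,1,1,1,1,1,1,1).

From H_k ≅ ker(∂_k) / im(∂_{k+1}) we obtain:

  H_0: rank C_0 − rank ∂_1 = 7 − 6 = 1, and the invariant factors of ∂_1 are all 1, so H_0 = Z.
  H_1: rank ker ∂_1 − rank ∂_2 = (21 − 6) − 13 = 2, and the invariant factors of ∂_2 are all 1, so H_1 = Z^2.
  H_2: rank ker ∂_2 − rank ∂_3 = (14 − 13) − 0 = 1, and there is no ∂_3, so H_2 = Z.

(K is a triangulation of the torus T^2.)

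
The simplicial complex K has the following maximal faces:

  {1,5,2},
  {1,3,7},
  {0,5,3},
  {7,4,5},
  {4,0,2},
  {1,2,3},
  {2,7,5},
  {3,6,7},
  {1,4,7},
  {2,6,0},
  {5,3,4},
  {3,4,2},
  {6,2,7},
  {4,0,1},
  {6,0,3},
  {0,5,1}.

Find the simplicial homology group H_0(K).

H_0 ≅ Z.

We work with the vertex ordering 0 < 1 < 2 < 3 < 4 < 5 < 6 < 7. The simplices of K, each written with vertices in increasing order, are:

  0-simplices (8): [0], [1], [2], [3], [4], [5], [6], [7]
  1-simplices (24): (24 of them)
  2-simplices (16): [0,1,4], [0,1,5], [0,2,4], [0,2,6], [0,3,5], [0,3,6], [1,2,3], [1,2,5], [1,3,7], [1,4,7], [2,3,4], [2,5,7], [2,6,7], [3,4,5], [3,6,7], [4,5,7]

so the chain groups are C_0 ≅ Z^8, C_1 ≅ Z^24, C_2 ≅ Z^16.

∂_1: C_1 → C_0 sends each edge [p,q] (with p < q) to q − p. For instance
  ∂[0,6] = [6] − [0].
The resulting 8×24 matrix has rank 7, and its Smith normal form has invariant factors (1,1,1,1,1,1,1).

Boundary ∂_2: C_2 → C_1 acts by ∂[p,q,r] = [q,r] − [p,r] + [p,q]. For instance
  ∂[2,5,7] = [5,7] − [2,7] + [2,5],
  ∂[0,2,4] = [2,4] − [0,4] + [0,2].
The resulting 24×16 matrix has rank 15, and its Smith normal form has invariant factors (1,1,1,1,1,1,1,1,1,1,1,1,1,1,1).

Reading off H_k = ker ∂_k / im ∂_{k+1}:

  H_0: rank C_0 − rank ∂_1 = 8 − 7 = 1, and the invariant factors of ∂_1 are all 1, so H_0 = Z.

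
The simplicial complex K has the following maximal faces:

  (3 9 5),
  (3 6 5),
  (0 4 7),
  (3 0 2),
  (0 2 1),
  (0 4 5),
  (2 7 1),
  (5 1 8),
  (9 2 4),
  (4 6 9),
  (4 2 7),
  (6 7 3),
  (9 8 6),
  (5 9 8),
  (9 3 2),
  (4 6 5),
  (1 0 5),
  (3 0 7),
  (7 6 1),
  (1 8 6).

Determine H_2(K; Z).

We work with the vertex ordering 0 < 1 < 2 < 3 < 4 < 5 < 6 < 7 < 8 < 9. The simplices of K, each written with vertices in increasing order, are:

  0-simplices (10): [0], [1], [2], [3], [4], [5], [6], [7], [8], [9]
  1-simplices (30): (30 of them)
  2-simplices (20): (20 of them)

so the chain groups are C_0 ≅ Z^10, C_1 ≅ Z^30, C_2 ≅ Z^20.

∂_1: C_1 → C_0 is given by ∂[p,q] = [q] − [p]. For instance
  ∂[3,6] = [6] − [3].
This gives a 10×30 integer matrix of rank 9; reducing to Smith normal form yields diagonal entries (1,1,1,1,1,1,1,1,1).

Boundary ∂_2: C_2 → C_1 maps a triangle to the signed sum of its edges. For instance
  ∂[1,6,8] = [6,8] − [1,8] + [1,6],
  ∂[3,6,7] = [6,7] − [3,7] + [3,6].
As a 30×20 matrix over Z this has rank 20, with invariant factors (1,1,1,1,1,1,1,1,1,1,1,1,1,1,1,1,1,1,1,2).

Reading off H_k = ker ∂_k / im ∂_{k+1}:

  H_2: rank ker ∂_2 − rank ∂_3 = (20 − 20) − 0 = 0, and there is no ∂_3, so H_2 = 0.

H_2 ≅ 0.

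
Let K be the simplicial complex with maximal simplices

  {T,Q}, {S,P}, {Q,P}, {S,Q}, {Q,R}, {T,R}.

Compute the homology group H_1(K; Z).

Take the total order P < Q < R < S < T on the vertex set. Then K (dimension 1) consists of the simplices:

  0-simplices (5): P, Q, R, S, T
  1-simplices (6): PQ, PS, QR, QS, QT, RT

so the chain groups are C_0 ≅ Z^5, C_1 ≅ Z^6.

The boundary map ∂_1: C_1 → C_0 sends each edge [p,q] (with p < q) to q − p. For instance
  ∂RT = T − R.
As a 5×6 matrix over Z this has rank 4, with invariant factors (1,1,1,1).

From H_k ≅ ker(∂_k) / im(∂_{k+1}) we obtain:

  H_1: rank ker ∂_1 − rank ∂_2 = (6 − 4) − 0 = 2, and there is no ∂_2, so H_1 = Z^2.

H_1 = Z^2.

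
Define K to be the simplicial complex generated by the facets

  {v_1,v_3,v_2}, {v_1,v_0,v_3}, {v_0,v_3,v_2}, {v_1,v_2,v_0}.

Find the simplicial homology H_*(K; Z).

H_0 = Z,  H_1 = 0,  H_2 = Z.

Order the vertices as v_0 < v_1 < v_2 < v_3. Listing each simplex with vertices in this order, K has dimension 2 with simplices:

  0-simplices (4): [v_0], [v_1], [v_2], [v_3]
  1-simplices (6): [v_0,v_1], [v_0,v_2], [v_0,v_3], [v_1,v_2], [v_1,v_3], [v_2,v_3]
  2-simplices (4): [v_0,v_1,v_2], [v_0,v_1,v_3], [v_0,v_2,v_3], [v_1,v_2,v_3]

Hence C_0 ≅ Z^4, C_1 ≅ Z^6, C_2 ≅ Z^4.

∂_1: C_1 → C_0 sends each edge [p,q] (with p < q) to q − p. For instance
  ∂[v_0,v_1] = [v_1] − [v_0].
This gives a 4×6 integer matrix of rank 3; reducing to Smith normal form yields diagonal entries (1,1,1).

Boundary ∂_2: C_2 → C_1 acts by ∂[p,q,r] = [q,r] − [p,r] + [p,q]. For instance
  ∂[v_1,v_2,v_3] = [v_2,v_3] − [v_1,v_3] + [v_1,v_2],
  ∂[v_0,v_1,v_3] = [v_1,v_3] − [v_0,v_3] + [v_0,v_1].
As a 6×4 matrix over Z this has rank 3, with invariant factors (1,1,1).

Computing H_k = (kernel of ∂_k) / (image of ∂_{k+1}):

  H_0: rank C_0 − rank ∂_1 = 4 − 3 = 1, and the invariant factors of ∂_1 are all 1, so H_0 = Z.
  H_1: rank ker ∂_1 − rank ∂_2 = (6 − 3) − 3 = 0, and the invariant factors of ∂_2 are all 1, so H_1 = 0.
  H_2: rank ker ∂_2 − rank ∂_3 = (4 − 3) − 0 = 1, and there is no ∂_3, so H_2 = Z.

As a check, the Euler characteristic is 4 − 6 + 4 = 2, which agrees with 1 − 0 + 1 = 2.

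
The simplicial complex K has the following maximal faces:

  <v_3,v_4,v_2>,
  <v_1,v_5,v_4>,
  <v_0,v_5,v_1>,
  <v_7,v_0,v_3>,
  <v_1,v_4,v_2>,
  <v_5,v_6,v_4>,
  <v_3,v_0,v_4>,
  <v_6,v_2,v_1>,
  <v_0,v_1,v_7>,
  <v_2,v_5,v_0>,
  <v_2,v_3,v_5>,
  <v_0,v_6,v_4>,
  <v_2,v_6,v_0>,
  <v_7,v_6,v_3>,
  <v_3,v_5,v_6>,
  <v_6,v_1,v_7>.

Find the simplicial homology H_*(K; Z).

H_0 = Z,  H_1 = Z^2,  H_2 = Z.

K has 8 vertices, 24 edges, 16 triangles.
rank ∂_0 = 0, rank ∂_1 = 7 ⇒ b_0 = 8 − 0 − 7 = 1; all invariant factors of ∂_1 are 1 so no torsion. So H_0 ≅ Z.
rank ∂_1 = 7, rank ∂_2 = 15 ⇒ b_1 = 24 − 7 − 15 = 2; all invariant factors of ∂_2 are 1 so no torsion. So H_1 ≅ Z^2.
rank ∂_2 = 15, rank ∂_3 = 0 ⇒ b_2 = 16 − 15 − 0 = 1. So H_2 ≅ Z.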